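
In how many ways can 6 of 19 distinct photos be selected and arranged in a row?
P(19,6) = 19!/(19-6)! = 19535040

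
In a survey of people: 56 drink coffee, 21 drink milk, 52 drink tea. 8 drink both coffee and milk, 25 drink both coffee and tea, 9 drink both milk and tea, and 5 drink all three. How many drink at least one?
|A∪B∪C| = 56+21+52-8-25-9+5 = 92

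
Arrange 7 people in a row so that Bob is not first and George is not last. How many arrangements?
By inclusion-exclusion: 7! - 2×(7-1)! + (7-2)! = 5040 - 1440 + 120 = 3720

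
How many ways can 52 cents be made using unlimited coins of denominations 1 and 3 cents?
Coefficient of x^52 in 1/(1-x^1) · 1/(1-x^3). Use j coins of 3 for j = 0..⌊52/3⌋ = 17, the rest in 1s: 17 + 1 = 18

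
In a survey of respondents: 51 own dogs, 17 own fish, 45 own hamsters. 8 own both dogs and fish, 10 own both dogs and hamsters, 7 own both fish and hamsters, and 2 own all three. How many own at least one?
|A∪B∪C| = 51+17+45-8-10-7+2 = 90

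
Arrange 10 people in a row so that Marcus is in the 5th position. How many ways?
Fix one position: (10-1)! = 362880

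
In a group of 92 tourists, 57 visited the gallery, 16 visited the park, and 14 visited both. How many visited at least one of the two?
|A∪B| = |A| + |B| - |A∩B| = 57 + 16 - 14 = 59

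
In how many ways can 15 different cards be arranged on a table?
15! = 1307674368000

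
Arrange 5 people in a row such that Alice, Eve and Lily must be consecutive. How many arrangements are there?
Treat the 3 as one block: (5-3+1)! × 3! = 6 × 6 = 36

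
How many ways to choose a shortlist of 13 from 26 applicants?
C(26,13) = 26!/(13!×13!) = 10400600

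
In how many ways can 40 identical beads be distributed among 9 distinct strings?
C(40+9-1, 9-1) = C(48, 8) = 377348994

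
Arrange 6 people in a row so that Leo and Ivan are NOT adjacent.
Total - adjacent = 6! - (6-1)!×2 = 720 - 240 = 480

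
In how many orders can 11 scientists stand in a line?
11! = 39916800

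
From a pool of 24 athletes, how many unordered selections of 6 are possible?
C(24,6) = 24!/(6!×18!) = 134596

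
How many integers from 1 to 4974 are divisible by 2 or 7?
⌊4974/2⌋ + ⌊4974/7⌋ - ⌊4974/14⌋ = 2487 + 710 - 355 = 2842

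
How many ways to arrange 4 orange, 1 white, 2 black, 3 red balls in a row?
10! / (4! × 1! × 2! × 3!) = 12600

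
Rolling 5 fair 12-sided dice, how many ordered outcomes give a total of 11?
Coefficient of x^11 in (x + x² + ... + x^12)^5. By inclusion-exclusion on dice exceeding 12: Σ_j (-1)^j C(5,j)·C(11-1-12j, 4) = C(5,0)·C(10,4) = 1·210 = 210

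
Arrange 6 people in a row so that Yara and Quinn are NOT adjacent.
Total - adjacent = 6! - (6-1)!×2 = 720 - 240 = 480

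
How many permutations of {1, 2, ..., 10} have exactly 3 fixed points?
Choose the 3 fixed points C(10,3) = 120, derange the rest: !7 = Σ_{j=0}^{7} (-1)^j·7!/j! = 5040 - 5040 + 2520 - 840 + 210 - 42 + 7 - 1 = 1854. Product = 120 × 1854 = 222480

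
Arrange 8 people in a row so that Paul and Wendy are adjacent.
Treat as block: (8-1)! × 2! = 5040 × 2 = 10080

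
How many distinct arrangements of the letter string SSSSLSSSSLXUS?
13! / (1! × 2! × 9! × 1!) = 8580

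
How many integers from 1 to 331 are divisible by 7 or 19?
⌊331/7⌋ + ⌊331/19⌋ - ⌊331/133⌋ = 47 + 17 - 2 = 62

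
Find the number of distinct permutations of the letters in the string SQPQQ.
5! / (1! × 1! × 3!) = 20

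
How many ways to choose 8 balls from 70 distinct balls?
C(70,8) = 70!/(8!×62!) = 9440350920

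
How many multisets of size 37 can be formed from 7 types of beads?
C(37+7-1, 7-1) = C(43, 6) = 6096454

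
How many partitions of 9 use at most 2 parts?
By conjugation, equals partitions of 9 into parts ≤ 2. Let r_j(i) = number of partitions of i into parts ≤ j, for i = 0..9. r_1(i) = 1 for all i; r_j(i) = r_{j-1}(i) + r_j(i-j). Rows j = 2..2: ≤2: 1 1 2 2 3 3 4 4 5 5. r_2(9) = 5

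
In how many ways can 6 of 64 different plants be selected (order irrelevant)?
C(64,6) = 64!/(6!×58!) = 74974368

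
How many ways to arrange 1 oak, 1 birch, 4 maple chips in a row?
6! / (1! × 1! × 4!) = 30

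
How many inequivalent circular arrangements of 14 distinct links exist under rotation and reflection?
(14-1)!/2 = 6227020800/2 = 3113510400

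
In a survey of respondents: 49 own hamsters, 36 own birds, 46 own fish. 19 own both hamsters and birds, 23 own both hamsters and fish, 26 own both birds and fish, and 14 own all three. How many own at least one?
|A∪B∪C| = 49+36+46-19-23-26+14 = 77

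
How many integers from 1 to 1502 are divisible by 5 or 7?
⌊1502/5⌋ + ⌊1502/7⌋ - ⌊1502/35⌋ = 300 + 214 - 42 = 472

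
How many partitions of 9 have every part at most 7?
Let r_j(i) = number of partitions of i into parts ≤ j, for i = 0..9. r_1(i) = 1 for all i; r_j(i) = r_{j-1}(i) + r_j(i-j). Rows j = 2..7: ≤2: 1 1 2 2 3 3 4 4 5 5; ≤3: 1 1 2 3 4 5 7 8 10 12; ≤4: 1 1 2 3 5 6 9 11 15 18; ≤5: 1 1 2 3 5 7 10 13 18 23; ≤6: 1 1 2 3 5 7 11 14 20 26; ≤7: 1 1 2 3 5 7 11 15 21 28. r_7(9) = 28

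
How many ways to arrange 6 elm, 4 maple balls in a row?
10! / (6! × 4!) = 210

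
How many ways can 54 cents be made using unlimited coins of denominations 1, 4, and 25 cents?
Coefficient of x^54 in 1/(1-x^1) · 1/(1-x^4) · 1/(1-x^25). Case on j = number of 25-cent coins (j = 0..2); remainder r = 54 - 25j is made from {1,4} in ⌊r/4⌋+1 ways. r = 54, 29, 4 → 14 + 8 + 2 = 24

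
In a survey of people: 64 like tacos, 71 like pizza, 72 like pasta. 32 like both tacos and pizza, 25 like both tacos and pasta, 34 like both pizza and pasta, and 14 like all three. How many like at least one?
|A∪B∪C| = 64+71+72-32-25-34+14 = 130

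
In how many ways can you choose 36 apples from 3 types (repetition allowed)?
C(36+3-1, 3-1) = C(38, 2) = 703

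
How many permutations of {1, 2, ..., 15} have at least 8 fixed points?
Exactly j fixed points: C(15,j)·!(15-j); sum over j ≥ 8 (derangement numbers via !m = (m-1)·(!(m-1) + !(m-2)): !0..!7 = 1, 0, 1, 2, 9, 44, 265, 1854). Σ_{j=8}^{15} C(15,j)·!(15-j) = C(15,8)·!7 + C(15,9)·!6 + C(15,10)·!5 + C(15,11)·!4 + C(15,12)·!3 + C(15,13)·!2 + C(15,14)·!1 + C(15,15)·!0 = 6435·1854 + 5005·265 + 3003·44 + 1365·9 + 455·2 + 105·1 + 15·0 + 1·1 = 13402248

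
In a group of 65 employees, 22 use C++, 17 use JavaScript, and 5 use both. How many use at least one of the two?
|A∪B| = |A| + |B| - |A∩B| = 22 + 17 - 5 = 34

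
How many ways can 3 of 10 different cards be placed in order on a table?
P(10,3) = 10!/(10-3)! = 720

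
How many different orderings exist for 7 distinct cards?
7! = 5040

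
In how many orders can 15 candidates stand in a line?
15! = 1307674368000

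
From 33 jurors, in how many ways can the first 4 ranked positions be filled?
P(33,4) = 33!/(33-4)! = 982080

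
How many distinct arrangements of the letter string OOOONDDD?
8! / (3! × 1! × 4!) = 280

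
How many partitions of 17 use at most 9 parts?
By conjugation, equals partitions of 17 into parts ≤ 9. Let r_j(i) = number of partitions of i into parts ≤ j, for i = 0..17. r_1(i) = 1 for all i; r_j(i) = r_{j-1}(i) + r_j(i-j). Rows j = 2..9: ≤2: 1 1 2 2 3 3 4 4 5 5 6 6 7 7 8 8 9 9; ≤3: 1 1 2 3 4 5 7 8 10 12 14 16 19 21 24 27 30 33; ≤4: 1 1 2 3 5 6 9 11 15 18 23 27 34 39 47 54 64 72; ≤5: 1 1 2 3 5 7 10 13 18 23 30 37 47 57 70 84 101 119; ≤6: 1 1 2 3 5 7 11 14 20 26 35 44 58 71 90 110 136 163; ≤7: 1 1 2 3 5 7 11 15 21 28 38 49 65 82 105 131 164 201; ≤8: 1 1 2 3 5 7 11 15 22 29 40 52 70 89 116 146 186 230; ≤9: 1 1 2 3 5 7 11 15 22 30 41 54 73 94 123 157 201 252. r_9(17) = 252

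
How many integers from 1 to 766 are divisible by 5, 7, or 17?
⌊766/5⌋+⌊766/7⌋+⌊766/17⌋ - ⌊766/35⌋-⌊766/85⌋-⌊766/119⌋ + ⌊766/595⌋ = 153+109+45 - 21-9-6 + 1 = 272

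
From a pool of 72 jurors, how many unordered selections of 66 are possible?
C(72,66) = 72!/(66!×6!) = 156238908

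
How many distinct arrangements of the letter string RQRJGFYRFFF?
11! / (1! × 1! × 1! × 1! × 3! × 4!) = 277200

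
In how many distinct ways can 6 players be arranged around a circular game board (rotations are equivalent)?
Circular: fix one position, arrange the rest. (6-1)! = 120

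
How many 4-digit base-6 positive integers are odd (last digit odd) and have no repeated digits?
Last∈{1,3,5}. Last=0: 0. Last nonzero: 3×4×P(4,2) = 144. Total = 144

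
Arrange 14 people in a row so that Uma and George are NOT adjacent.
Total - adjacent = 14! - (14-1)!×2 = 87178291200 - 12454041600 = 74724249600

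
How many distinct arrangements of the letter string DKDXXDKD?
8! / (2! × 4! × 2!) = 420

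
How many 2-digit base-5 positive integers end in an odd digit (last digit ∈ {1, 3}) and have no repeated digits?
Last∈{1,3}. Last=0: 0. Last nonzero: 2×3×P(3,0) = 6. Total = 6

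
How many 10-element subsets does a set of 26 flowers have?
C(26,10) = 26!/(10!×16!) = 5311735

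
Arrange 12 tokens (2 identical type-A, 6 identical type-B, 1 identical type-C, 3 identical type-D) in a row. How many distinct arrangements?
12! / (2! × 6! × 1! × 3!) = 55440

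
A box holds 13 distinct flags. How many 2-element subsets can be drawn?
C(13,2) = 13!/(2!×11!) = 78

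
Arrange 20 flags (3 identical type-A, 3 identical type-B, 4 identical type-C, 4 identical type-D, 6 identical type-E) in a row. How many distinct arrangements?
20! / (3! × 3! × 4! × 4! × 6!) = 162954792000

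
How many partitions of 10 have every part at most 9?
Let r_j(i) = number of partitions of i into parts ≤ j, for i = 0..10. r_1(i) = 1 for all i; r_j(i) = r_{j-1}(i) + r_j(i-j). Rows j = 2..9: ≤2: 1 1 2 2 3 3 4 4 5 5 6; ≤3: 1 1 2 3 4 5 7 8 10 12 14; ≤4: 1 1 2 3 5 6 9 11 15 18 23; ≤5: 1 1 2 3 5 7 10 13 18 23 30; ≤6: 1 1 2 3 5 7 11 14 20 26 35; ≤7: 1 1 2 3 5 7 11 15 21 28 38; ≤8: 1 1 2 3 5 7 11 15 22 29 40; ≤9: 1 1 2 3 5 7 11 15 22 30 41. r_9(10) = 41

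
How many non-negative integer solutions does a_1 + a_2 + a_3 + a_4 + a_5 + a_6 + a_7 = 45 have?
C(45+7-1, 7-1) = C(51, 6) = 18009460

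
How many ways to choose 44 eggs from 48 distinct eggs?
C(48,44) = 48!/(44!×4!) = 194580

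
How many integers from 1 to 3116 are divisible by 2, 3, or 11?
⌊3116/2⌋+⌊3116/3⌋+⌊3116/11⌋ - ⌊3116/6⌋-⌊3116/22⌋-⌊3116/33⌋ + ⌊3116/66⌋ = 1558+1038+283 - 519-141-94 + 47 = 2172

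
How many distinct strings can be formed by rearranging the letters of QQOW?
4! / (1! × 1! × 2!) = 12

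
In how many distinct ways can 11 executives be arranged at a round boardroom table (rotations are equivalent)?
Circular: fix one position, arrange the rest. (11-1)! = 3628800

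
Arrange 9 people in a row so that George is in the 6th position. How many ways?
Fix one position: (9-1)! = 40320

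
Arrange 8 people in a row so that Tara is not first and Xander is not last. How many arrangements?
By inclusion-exclusion: 8! - 2×(8-1)! + (8-2)! = 40320 - 10080 + 720 = 30960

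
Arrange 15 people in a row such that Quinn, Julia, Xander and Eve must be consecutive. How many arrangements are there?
Treat the 4 as one block: (15-4+1)! × 4! = 479001600 × 24 = 11496038400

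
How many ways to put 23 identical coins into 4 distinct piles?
C(23+4-1, 4-1) = C(26, 3) = 2600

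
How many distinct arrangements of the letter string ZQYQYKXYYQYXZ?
13! / (3! × 1! × 5! × 2! × 2!) = 2162160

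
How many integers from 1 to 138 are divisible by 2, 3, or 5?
⌊138/2⌋+⌊138/3⌋+⌊138/5⌋ - ⌊138/6⌋-⌊138/10⌋-⌊138/15⌋ + ⌊138/30⌋ = 69+46+27 - 23-13-9 + 4 = 101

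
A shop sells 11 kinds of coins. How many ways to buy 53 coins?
C(53+11-1, 11-1) = C(63, 10) = 127805525001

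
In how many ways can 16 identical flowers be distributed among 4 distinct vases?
C(16+4-1, 4-1) = C(19, 3) = 969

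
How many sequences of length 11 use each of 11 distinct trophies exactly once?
11! = 39916800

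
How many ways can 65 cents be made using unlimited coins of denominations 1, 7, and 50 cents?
Coefficient of x^65 in 1/(1-x^1) · 1/(1-x^7) · 1/(1-x^50). Case on j = number of 50-cent coins (j = 0..1); remainder r = 65 - 50j is made from {1,7} in ⌊r/7⌋+1 ways. r = 65, 15 → 10 + 3 = 13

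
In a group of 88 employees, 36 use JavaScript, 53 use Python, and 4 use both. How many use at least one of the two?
|A∪B| = |A| + |B| - |A∩B| = 36 + 53 - 4 = 85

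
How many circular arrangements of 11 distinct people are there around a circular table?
Circular: fix one position, arrange the rest. (11-1)! = 3628800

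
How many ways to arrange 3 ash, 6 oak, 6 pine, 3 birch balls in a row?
18! / (3! × 6! × 6! × 3!) = 343062720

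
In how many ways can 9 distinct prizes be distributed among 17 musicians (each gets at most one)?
P(17,9) = 17!/(17-9)! = 8821612800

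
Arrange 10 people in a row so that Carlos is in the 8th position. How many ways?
Fix one position: (10-1)! = 362880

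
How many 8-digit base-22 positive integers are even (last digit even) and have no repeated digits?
Last∈{0,2,4,6,8,10,12,14,16,18,20}. Last=0: 586051200. Last nonzero: 10×20×P(20,6) = 5581440000. Total = 6167491200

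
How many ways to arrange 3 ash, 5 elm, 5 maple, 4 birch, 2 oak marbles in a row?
19! / (3! × 5! × 5! × 4! × 2!) = 29331862560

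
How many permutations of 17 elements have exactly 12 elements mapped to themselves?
Choose the 12 fixed points C(17,12) = 6188, derange the rest: !5 = Σ_{j=0}^{5} (-1)^j·5!/j! = 120 - 120 + 60 - 20 + 5 - 1 = 44. Product = 6188 × 44 = 272272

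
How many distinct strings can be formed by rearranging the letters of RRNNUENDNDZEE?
13! / (2! × 1! × 4! × 1! × 3! × 2!) = 10810800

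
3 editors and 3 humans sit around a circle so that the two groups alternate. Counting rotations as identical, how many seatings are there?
Fix one of the editors: (3-1)! ways for the remaining editors, × 3! ways for the humans = 2 × 6 = 12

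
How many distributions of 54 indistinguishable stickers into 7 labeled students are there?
C(54+7-1, 7-1) = C(60, 6) = 50063860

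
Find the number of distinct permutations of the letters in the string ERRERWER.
8! / (1! × 3! × 4!) = 280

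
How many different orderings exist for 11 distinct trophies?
11! = 39916800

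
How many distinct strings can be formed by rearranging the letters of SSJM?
4! / (1! × 1! × 2!) = 12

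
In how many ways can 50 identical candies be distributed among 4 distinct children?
C(50+4-1, 4-1) = C(53, 3) = 23426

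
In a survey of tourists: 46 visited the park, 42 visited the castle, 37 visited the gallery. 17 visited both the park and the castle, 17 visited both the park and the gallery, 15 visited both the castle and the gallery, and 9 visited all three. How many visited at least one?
|A∪B∪C| = 46+42+37-17-17-15+9 = 85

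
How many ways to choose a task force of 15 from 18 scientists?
C(18,15) = 18!/(15!×3!) = 816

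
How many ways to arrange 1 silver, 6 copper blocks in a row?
7! / (1! × 6!) = 7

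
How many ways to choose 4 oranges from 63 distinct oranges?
C(63,4) = 63!/(4!×59!) = 595665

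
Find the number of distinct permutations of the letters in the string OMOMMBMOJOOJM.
13! / (1! × 5! × 2! × 5!) = 216216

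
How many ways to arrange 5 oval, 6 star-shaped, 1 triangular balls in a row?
12! / (5! × 6! × 1!) = 5544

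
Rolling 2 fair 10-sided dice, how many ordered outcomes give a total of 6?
Coefficient of x^6 in (x + x² + ... + x^10)^2. By inclusion-exclusion on dice exceeding 10: Σ_j (-1)^j C(2,j)·C(6-1-10j, 1) = C(2,0)·C(5,1) = 1·5 = 5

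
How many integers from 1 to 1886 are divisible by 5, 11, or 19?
⌊1886/5⌋+⌊1886/11⌋+⌊1886/19⌋ - ⌊1886/55⌋-⌊1886/95⌋-⌊1886/209⌋ + ⌊1886/1045⌋ = 377+171+99 - 34-19-9 + 1 = 586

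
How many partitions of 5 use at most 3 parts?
By conjugation, equals partitions of 5 into parts ≤ 3. Let r_j(i) = number of partitions of i into parts ≤ j, for i = 0..5. r_1(i) = 1 for all i; r_j(i) = r_{j-1}(i) + r_j(i-j). Rows j = 2..3: ≤2: 1 1 2 2 3 3; ≤3: 1 1 2 3 4 5. r_3(5) = 5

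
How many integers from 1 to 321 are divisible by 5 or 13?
⌊321/5⌋ + ⌊321/13⌋ - ⌊321/65⌋ = 64 + 24 - 4 = 84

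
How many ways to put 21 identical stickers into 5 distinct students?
C(21+5-1, 5-1) = C(25, 4) = 12650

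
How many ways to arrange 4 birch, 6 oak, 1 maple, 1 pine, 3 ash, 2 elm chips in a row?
17! / (4! × 6! × 1! × 1! × 3! × 2!) = 1715313600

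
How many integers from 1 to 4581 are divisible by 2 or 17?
⌊4581/2⌋ + ⌊4581/17⌋ - ⌊4581/34⌋ = 2290 + 269 - 134 = 2425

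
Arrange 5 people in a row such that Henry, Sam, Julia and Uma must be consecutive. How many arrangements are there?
Treat the 4 as one block: (5-4+1)! × 4! = 2 × 24 = 48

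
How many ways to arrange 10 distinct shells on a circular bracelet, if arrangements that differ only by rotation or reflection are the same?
(10-1)!/2 = 362880/2 = 181440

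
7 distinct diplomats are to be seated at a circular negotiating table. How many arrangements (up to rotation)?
Circular: fix one position, arrange the rest. (7-1)! = 720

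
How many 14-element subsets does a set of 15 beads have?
C(15,14) = 15!/(14!×1!) = 15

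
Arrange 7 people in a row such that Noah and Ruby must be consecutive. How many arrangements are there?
Treat the 2 as one block: (7-2+1)! × 2! = 720 × 2 = 1440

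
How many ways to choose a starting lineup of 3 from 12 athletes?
C(12,3) = 12!/(3!×9!) = 220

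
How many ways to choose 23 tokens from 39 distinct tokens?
C(39,23) = 39!/(23!×16!) = 37711260990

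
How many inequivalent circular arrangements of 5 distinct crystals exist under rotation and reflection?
(5-1)!/2 = 24/2 = 12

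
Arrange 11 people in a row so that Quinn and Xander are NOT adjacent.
Total - adjacent = 11! - (11-1)!×2 = 39916800 - 7257600 = 32659200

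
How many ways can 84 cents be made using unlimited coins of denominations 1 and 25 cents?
Coefficient of x^84 in 1/(1-x^1) · 1/(1-x^25). Use j coins of 25 for j = 0..⌊84/25⌋ = 3, the rest in 1s: 3 + 1 = 4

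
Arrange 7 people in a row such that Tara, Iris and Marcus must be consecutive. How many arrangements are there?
Treat the 3 as one block: (7-3+1)! × 3! = 120 × 6 = 720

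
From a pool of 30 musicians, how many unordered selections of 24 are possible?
C(30,24) = 30!/(24!×6!) = 593775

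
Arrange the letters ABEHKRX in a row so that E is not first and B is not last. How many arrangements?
By inclusion-exclusion: 7! - 2×(7-1)! + (7-2)! = 5040 - 1440 + 120 = 3720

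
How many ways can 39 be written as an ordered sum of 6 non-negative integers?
C(39+6-1, 6-1) = C(44, 5) = 1086008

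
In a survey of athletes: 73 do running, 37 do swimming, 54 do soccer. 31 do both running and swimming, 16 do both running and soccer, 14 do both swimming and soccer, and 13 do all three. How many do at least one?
|A∪B∪C| = 73+37+54-31-16-14+13 = 116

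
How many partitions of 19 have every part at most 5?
Let r_j(i) = number of partitions of i into parts ≤ j, for i = 0..19. r_1(i) = 1 for all i; r_j(i) = r_{j-1}(i) + r_j(i-j). Rows j = 2..5: ≤2: 1 1 2 2 3 3 4 4 5 5 6 6 7 7 8 8 9 9 10 10; ≤3: 1 1 2 3 4 5 7 8 10 12 14 16 19 21 24 27 30 33 37 40; ≤4: 1 1 2 3 5 6 9 11 15 18 23 27 34 39 47 54 64 72 84 94; ≤5: 1 1 2 3 5 7 10 13 18 23 30 37 47 57 70 84 101 119 141 164. r_5(19) = 164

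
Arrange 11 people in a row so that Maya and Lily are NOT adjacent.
Total - adjacent = 11! - (11-1)!×2 = 39916800 - 7257600 = 32659200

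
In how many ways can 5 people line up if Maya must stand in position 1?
Fix one position: (5-1)! = 24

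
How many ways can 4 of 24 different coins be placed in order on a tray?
P(24,4) = 24!/(24-4)! = 255024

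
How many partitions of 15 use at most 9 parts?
By conjugation, equals partitions of 15 into parts ≤ 9. Let r_j(i) = number of partitions of i into parts ≤ j, for i = 0..15. r_1(i) = 1 for all i; r_j(i) = r_{j-1}(i) + r_j(i-j). Rows j = 2..9: ≤2: 1 1 2 2 3 3 4 4 5 5 6 6 7 7 8 8; ≤3: 1 1 2 3 4 5 7 8 10 12 14 16 19 21 24 27; ≤4: 1 1 2 3 5 6 9 11 15 18 23 27 34 39 47 54; ≤5: 1 1 2 3 5 7 10 13 18 23 30 37 47 57 70 84; ≤6: 1 1 2 3 5 7 11 14 20 26 35 44 58 71 90 110; ≤7: 1 1 2 3 5 7 11 15 21 28 38 49 65 82 105 131; ≤8: 1 1 2 3 5 7 11 15 22 29 40 52 70 89 116 146; ≤9: 1 1 2 3 5 7 11 15 22 30 41 54 73 94 123 157. r_9(15) = 157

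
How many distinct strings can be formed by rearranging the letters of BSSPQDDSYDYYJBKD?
16! / (1! × 3! × 1! × 2! × 1! × 1! × 4! × 3!) = 12108096000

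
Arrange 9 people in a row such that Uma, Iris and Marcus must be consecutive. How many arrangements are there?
Treat the 3 as one block: (9-3+1)! × 3! = 5040 × 6 = 30240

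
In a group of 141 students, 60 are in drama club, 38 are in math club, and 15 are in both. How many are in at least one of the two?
|A∪B| = |A| + |B| - |A∩B| = 60 + 38 - 15 = 83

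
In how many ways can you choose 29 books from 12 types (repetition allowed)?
C(29+12-1, 12-1) = C(40, 11) = 2311801440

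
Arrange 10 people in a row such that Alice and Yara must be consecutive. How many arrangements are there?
Treat the 2 as one block: (10-2+1)! × 2! = 362880 × 2 = 725760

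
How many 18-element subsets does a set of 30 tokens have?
C(30,18) = 30!/(18!×12!) = 86493225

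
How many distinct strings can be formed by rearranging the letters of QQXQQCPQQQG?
11! / (7! × 1! × 1! × 1! × 1!) = 7920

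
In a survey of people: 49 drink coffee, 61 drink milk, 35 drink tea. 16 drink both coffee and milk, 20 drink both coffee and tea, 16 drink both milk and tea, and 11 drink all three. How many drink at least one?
|A∪B∪C| = 49+61+35-16-20-16+11 = 104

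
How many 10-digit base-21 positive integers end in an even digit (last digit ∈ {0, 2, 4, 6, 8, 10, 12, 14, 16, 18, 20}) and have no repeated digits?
Last∈{0,2,4,6,8,10,12,14,16,18,20}. Last=0: 60949324800. Last nonzero: 10×19×P(19,8) = 579018585600. Total = 639967910400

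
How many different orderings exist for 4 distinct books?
4! = 24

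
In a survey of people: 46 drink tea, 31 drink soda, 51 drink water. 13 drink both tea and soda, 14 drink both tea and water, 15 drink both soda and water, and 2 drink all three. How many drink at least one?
|A∪B∪C| = 46+31+51-13-14-15+2 = 88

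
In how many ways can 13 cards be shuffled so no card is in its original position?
!13 = Σ_{j=0}^{13} (-1)^j·13!/j! = 6227020800 - 6227020800 + 3113510400 - 1037836800 + 259459200 - 51891840 + 8648640 - 1235520 + 154440 - 17160 + 1716 - 156 + 13 - 1 = 2290792932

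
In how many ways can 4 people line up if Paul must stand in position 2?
Fix one position: (4-1)! = 6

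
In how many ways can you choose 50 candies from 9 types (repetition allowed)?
C(50+9-1, 9-1) = C(58, 8) = 1916797311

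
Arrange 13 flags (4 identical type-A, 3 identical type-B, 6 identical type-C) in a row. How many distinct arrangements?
13! / (4! × 3! × 6!) = 60060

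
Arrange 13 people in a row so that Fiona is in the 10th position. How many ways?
Fix one position: (13-1)! = 479001600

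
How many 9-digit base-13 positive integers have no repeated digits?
First digit: 12 choices (nonzero). Then descending: 12 × 12 × 11 × 10 × 9 × 8 × 7 × 6 × 5 = 239500800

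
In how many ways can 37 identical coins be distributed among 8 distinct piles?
C(37+8-1, 8-1) = C(44, 7) = 38320568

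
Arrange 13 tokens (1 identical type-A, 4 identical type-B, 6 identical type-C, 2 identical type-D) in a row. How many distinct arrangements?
13! / (1! × 4! × 6! × 2!) = 180180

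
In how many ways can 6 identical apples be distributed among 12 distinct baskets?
C(6+12-1, 12-1) = C(17, 11) = 12376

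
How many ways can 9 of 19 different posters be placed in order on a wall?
P(19,9) = 19!/(19-9)! = 33522128640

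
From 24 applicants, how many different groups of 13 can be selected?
C(24,13) = 24!/(13!×11!) = 2496144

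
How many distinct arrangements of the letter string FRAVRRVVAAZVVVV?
15! / (3! × 7! × 1! × 1! × 3!) = 7207200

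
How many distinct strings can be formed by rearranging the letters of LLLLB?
5! / (4! × 1!) = 5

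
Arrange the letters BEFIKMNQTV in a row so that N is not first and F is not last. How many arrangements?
By inclusion-exclusion: 10! - 2×(10-1)! + (10-2)! = 3628800 - 725760 + 40320 = 2943360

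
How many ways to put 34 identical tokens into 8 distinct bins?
C(34+8-1, 8-1) = C(41, 7) = 22481940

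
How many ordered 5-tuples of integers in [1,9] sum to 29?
Coefficient of x^29 in (x + x² + ... + x^9)^5. By inclusion-exclusion on dice exceeding 9: Σ_j (-1)^j C(5,j)·C(29-1-9j, 4) = C(5,0)·C(28,4) - C(5,1)·C(19,4) + C(5,2)·C(10,4) = 1·20475 - 5·3876 + 10·210 = 3195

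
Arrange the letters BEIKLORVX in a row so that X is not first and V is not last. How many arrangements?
By inclusion-exclusion: 9! - 2×(9-1)! + (9-2)! = 362880 - 80640 + 5040 = 287280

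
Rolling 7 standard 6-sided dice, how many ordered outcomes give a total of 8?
Coefficient of x^8 in (x + x² + ... + x^6)^7. By inclusion-exclusion on dice exceeding 6: Σ_j (-1)^j C(7,j)·C(8-1-6j, 6) = C(7,0)·C(7,6) = 1·7 = 7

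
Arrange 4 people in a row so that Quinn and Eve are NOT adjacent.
Total - adjacent = 4! - (4-1)!×2 = 24 - 12 = 12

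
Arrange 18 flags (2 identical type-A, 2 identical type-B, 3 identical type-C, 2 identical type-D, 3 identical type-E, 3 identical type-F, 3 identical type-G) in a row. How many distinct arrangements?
18! / (2! × 2! × 3! × 2! × 3! × 3! × 3!) = 617512896000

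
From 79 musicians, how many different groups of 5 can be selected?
C(79,5) = 79!/(5!×74!) = 22537515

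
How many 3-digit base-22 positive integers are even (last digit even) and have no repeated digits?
Last∈{0,2,4,6,8,10,12,14,16,18,20}. Last=0: 420. Last nonzero: 10×20×P(20,1) = 4000. Total = 4420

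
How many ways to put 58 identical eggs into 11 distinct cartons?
C(58+11-1, 11-1) = C(68, 10) = 290752384208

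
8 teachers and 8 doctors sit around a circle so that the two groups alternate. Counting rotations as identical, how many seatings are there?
Fix one of the teachers: (8-1)! ways for the remaining teachers, × 8! ways for the doctors = 5040 × 40320 = 203212800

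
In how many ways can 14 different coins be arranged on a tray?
14! = 87178291200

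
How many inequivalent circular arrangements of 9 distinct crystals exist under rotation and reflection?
(9-1)!/2 = 40320/2 = 20160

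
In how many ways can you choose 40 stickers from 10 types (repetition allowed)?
C(40+10-1, 10-1) = C(49, 9) = 2054455634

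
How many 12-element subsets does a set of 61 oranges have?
C(61,12) = 61!/(12!×49!) = 1742058970275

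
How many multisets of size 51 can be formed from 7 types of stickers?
C(51+7-1, 7-1) = C(57, 6) = 36288252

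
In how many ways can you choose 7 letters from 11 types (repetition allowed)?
C(7+11-1, 11-1) = C(17, 10) = 19448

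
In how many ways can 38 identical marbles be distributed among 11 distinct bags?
C(38+11-1, 11-1) = C(48, 10) = 6540715896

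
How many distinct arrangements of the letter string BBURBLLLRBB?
11! / (5! × 1! × 3! × 2!) = 27720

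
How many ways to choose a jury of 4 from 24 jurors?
C(24,4) = 24!/(4!×20!) = 10626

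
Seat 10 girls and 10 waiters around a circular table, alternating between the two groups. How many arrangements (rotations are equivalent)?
Fix one of the girls: (10-1)! ways for the remaining girls, × 10! ways for the waiters = 362880 × 3628800 = 1316818944000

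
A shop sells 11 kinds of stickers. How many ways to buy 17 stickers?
C(17+11-1, 11-1) = C(27, 10) = 8436285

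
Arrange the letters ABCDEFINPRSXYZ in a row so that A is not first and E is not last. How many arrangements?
By inclusion-exclusion: 14! - 2×(14-1)! + (14-2)! = 87178291200 - 12454041600 + 479001600 = 75203251200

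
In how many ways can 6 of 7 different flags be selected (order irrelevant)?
C(7,6) = 7!/(6!×1!) = 7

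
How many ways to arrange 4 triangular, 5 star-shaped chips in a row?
9! / (4! × 5!) = 126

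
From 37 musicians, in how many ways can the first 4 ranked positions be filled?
P(37,4) = 37!/(37-4)! = 1585080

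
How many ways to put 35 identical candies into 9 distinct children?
C(35+9-1, 9-1) = C(43, 8) = 145008513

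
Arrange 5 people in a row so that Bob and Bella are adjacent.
Treat as block: (5-1)! × 2! = 24 × 2 = 48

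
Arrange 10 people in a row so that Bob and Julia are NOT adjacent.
Total - adjacent = 10! - (10-1)!×2 = 3628800 - 725760 = 2903040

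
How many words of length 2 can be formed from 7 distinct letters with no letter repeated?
P(7,2) = 7!/(7-2)! = 42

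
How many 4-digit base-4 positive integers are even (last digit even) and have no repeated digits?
Last∈{0,2}. Last=0: 6. Last nonzero: 1×2×P(2,2) = 4. Total = 10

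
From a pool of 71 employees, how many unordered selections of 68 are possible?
C(71,68) = 71!/(68!×3!) = 57155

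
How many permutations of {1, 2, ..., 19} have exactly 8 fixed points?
Choose the 8 fixed points C(19,8) = 75582, derange the rest: !11 = Σ_{j=0}^{11} (-1)^j·11!/j! = 39916800 - 39916800 + 19958400 - 6652800 + 1663200 - 332640 + 55440 - 7920 + 990 - 110 + 11 - 1 = 14684570. Product = 75582 × 14684570 = 1109889169740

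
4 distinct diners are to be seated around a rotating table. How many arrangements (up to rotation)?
Circular: fix one position, arrange the rest. (4-1)! = 6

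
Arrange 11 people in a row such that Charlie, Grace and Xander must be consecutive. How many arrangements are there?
Treat the 3 as one block: (11-3+1)! × 3! = 362880 × 6 = 2177280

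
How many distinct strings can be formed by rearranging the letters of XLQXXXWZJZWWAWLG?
16! / (2! × 1! × 1! × 4! × 1! × 1! × 2! × 4!) = 9081072000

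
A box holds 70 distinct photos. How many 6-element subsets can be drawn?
C(70,6) = 70!/(6!×64!) = 131115985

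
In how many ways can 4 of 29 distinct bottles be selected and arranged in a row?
P(29,4) = 29!/(29-4)! = 570024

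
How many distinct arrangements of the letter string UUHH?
4! / (2! × 2!) = 6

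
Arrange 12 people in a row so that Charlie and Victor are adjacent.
Treat as block: (12-1)! × 2! = 39916800 × 2 = 79833600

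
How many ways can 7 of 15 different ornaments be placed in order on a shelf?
P(15,7) = 15!/(15-7)! = 32432400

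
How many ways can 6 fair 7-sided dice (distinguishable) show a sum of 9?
Coefficient of x^9 in (x + x² + ... + x^7)^6. By inclusion-exclusion on dice exceeding 7: Σ_j (-1)^j C(6,j)·C(9-1-7j, 5) = C(6,0)·C(8,5) = 1·56 = 56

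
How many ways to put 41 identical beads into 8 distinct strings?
C(41+8-1, 8-1) = C(48, 7) = 73629072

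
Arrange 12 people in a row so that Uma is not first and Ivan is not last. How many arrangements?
By inclusion-exclusion: 12! - 2×(12-1)! + (12-2)! = 479001600 - 79833600 + 3628800 = 402796800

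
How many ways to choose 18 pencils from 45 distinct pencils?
C(45,18) = 45!/(18!×27!) = 1715884494940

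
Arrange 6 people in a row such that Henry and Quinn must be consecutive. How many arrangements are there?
Treat the 2 as one block: (6-2+1)! × 2! = 120 × 2 = 240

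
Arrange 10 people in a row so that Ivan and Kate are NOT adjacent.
Total - adjacent = 10! - (10-1)!×2 = 3628800 - 725760 = 2903040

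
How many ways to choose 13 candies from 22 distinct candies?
C(22,13) = 22!/(13!×9!) = 497420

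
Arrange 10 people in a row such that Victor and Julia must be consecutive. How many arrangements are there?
Treat the 2 as one block: (10-2+1)! × 2! = 362880 × 2 = 725760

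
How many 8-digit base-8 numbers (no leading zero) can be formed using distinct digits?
First digit: 7 choices (nonzero). Then descending: 7 × 7 × 6 × 5 × 4 × 3 × 2 × 1 = 35280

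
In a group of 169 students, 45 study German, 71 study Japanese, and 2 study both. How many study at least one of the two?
|A∪B| = |A| + |B| - |A∩B| = 45 + 71 - 2 = 114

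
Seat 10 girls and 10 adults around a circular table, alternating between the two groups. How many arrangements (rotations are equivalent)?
Fix one of the girls: (10-1)! ways for the remaining girls, × 10! ways for the adults = 362880 × 3628800 = 1316818944000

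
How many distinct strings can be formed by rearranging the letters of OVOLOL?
6! / (2! × 3! × 1!) = 60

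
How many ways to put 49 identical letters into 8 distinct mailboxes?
C(49+8-1, 8-1) = C(56, 7) = 231917400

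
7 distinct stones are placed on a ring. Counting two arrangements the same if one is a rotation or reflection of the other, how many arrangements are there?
(7-1)!/2 = 720/2 = 360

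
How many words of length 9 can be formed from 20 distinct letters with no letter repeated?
P(20,9) = 20!/(20-9)! = 60949324800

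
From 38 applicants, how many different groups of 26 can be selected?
C(38,26) = 38!/(26!×12!) = 2707475148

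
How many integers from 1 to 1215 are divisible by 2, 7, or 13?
⌊1215/2⌋+⌊1215/7⌋+⌊1215/13⌋ - ⌊1215/14⌋-⌊1215/26⌋-⌊1215/91⌋ + ⌊1215/182⌋ = 607+173+93 - 86-46-13 + 6 = 734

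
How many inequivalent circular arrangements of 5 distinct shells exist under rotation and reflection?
(5-1)!/2 = 24/2 = 12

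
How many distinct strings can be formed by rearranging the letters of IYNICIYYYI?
10! / (4! × 1! × 1! × 4!) = 6300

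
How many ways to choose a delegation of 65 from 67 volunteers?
C(67,65) = 67!/(65!×2!) = 2211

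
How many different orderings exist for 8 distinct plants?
8! = 40320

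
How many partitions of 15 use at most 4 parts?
By conjugation, equals partitions of 15 into parts ≤ 4. Let r_j(i) = number of partitions of i into parts ≤ j, for i = 0..15. r_1(i) = 1 for all i; r_j(i) = r_{j-1}(i) + r_j(i-j). Rows j = 2..4: ≤2: 1 1 2 2 3 3 4 4 5 5 6 6 7 7 8 8; ≤3: 1 1 2 3 4 5 7 8 10 12 14 16 19 21 24 27; ≤4: 1 1 2 3 5 6 9 11 15 18 23 27 34 39 47 54. r_4(15) = 54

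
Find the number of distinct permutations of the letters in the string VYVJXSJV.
8! / (2! × 1! × 3! × 1! × 1!) = 3360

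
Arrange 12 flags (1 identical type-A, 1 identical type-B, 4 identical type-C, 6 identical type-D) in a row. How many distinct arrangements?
12! / (1! × 1! × 4! × 6!) = 27720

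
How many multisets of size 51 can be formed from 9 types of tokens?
C(51+9-1, 9-1) = C(59, 8) = 2217471399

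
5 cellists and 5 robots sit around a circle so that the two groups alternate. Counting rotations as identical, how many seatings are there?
Fix one of the cellists: (5-1)! ways for the remaining cellists, × 5! ways for the robots = 24 × 120 = 2880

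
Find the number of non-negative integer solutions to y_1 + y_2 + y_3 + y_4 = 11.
C(11+4-1, 4-1) = C(14, 3) = 364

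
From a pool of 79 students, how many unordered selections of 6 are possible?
C(79,6) = 79!/(6!×73!) = 277962685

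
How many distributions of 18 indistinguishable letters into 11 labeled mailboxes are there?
C(18+11-1, 11-1) = C(28, 10) = 13123110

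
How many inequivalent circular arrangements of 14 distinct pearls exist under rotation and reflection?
(14-1)!/2 = 6227020800/2 = 3113510400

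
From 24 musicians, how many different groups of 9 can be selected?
C(24,9) = 24!/(9!×15!) = 1307504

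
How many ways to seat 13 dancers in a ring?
Circular: fix one position, arrange the rest. (13-1)! = 479001600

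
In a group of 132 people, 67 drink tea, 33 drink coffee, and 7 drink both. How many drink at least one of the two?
|A∪B| = |A| + |B| - |A∩B| = 67 + 33 - 7 = 93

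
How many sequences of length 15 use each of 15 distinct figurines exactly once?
15! = 1307674368000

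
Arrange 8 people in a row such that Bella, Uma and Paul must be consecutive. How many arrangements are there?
Treat the 3 as one block: (8-3+1)! × 3! = 720 × 6 = 4320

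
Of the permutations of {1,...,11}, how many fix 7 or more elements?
Exactly j fixed points: C(11,j)·!(11-j); sum over j ≥ 7 (derangement numbers via !m = (m-1)·(!(m-1) + !(m-2)): !0..!4 = 1, 0, 1, 2, 9). Σ_{j=7}^{11} C(11,j)·!(11-j) = C(11,7)·!4 + C(11,8)·!3 + C(11,9)·!2 + C(11,10)·!1 + C(11,11)·!0 = 330·9 + 165·2 + 55·1 + 11·0 + 1·1 = 3356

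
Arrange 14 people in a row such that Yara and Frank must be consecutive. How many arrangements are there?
Treat the 2 as one block: (14-2+1)! × 2! = 6227020800 × 2 = 12454041600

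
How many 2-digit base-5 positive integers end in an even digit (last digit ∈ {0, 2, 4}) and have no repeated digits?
Last∈{0,2,4}. Last=0: 4. Last nonzero: 2×3×P(3,0) = 6. Total = 10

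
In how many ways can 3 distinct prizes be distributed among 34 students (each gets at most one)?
P(34,3) = 34!/(34-3)! = 35904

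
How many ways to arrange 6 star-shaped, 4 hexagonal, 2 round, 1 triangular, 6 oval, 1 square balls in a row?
20! / (6! × 4! × 2! × 1! × 6! × 1!) = 97772875200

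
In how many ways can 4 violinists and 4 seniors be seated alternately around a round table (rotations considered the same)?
Fix one of the violinists: (4-1)! ways for the remaining violinists, × 4! ways for the seniors = 6 × 24 = 144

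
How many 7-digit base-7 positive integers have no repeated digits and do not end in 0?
Last digit: 6 nonzero choices. First digit: 5 (nonzero, ≠last). Middle 5: P(5,5) = 120. Total = 3600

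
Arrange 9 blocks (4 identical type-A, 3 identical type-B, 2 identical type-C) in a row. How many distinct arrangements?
9! / (4! × 3! × 2!) = 1260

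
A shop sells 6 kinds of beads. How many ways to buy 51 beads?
C(51+6-1, 6-1) = C(56, 5) = 3819816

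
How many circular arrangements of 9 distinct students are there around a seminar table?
Circular: fix one position, arrange the rest. (9-1)! = 40320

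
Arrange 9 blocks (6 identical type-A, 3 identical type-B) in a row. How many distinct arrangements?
9! / (6! × 3!) = 84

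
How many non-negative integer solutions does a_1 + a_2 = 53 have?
C(53+2-1, 2-1) = C(54, 1) = 54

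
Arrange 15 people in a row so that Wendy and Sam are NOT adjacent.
Total - adjacent = 15! - (15-1)!×2 = 1307674368000 - 174356582400 = 1133317785600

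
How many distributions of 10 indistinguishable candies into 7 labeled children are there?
C(10+7-1, 7-1) = C(16, 6) = 8008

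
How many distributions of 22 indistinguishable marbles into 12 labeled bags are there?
C(22+12-1, 12-1) = C(33, 11) = 193536720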